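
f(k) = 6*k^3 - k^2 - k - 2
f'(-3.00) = 167.00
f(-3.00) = -170.00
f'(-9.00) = 1475.00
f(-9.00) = -4448.00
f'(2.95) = 149.74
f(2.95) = 140.38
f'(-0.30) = 1.22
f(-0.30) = -1.95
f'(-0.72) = 9.77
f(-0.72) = -4.04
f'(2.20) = 81.72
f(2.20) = 54.85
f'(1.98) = 65.61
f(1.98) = 38.67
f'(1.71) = 48.21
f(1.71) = 23.37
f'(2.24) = 84.84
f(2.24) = 58.18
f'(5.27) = 488.37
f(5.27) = 843.14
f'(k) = 18*k^2 - 2*k - 1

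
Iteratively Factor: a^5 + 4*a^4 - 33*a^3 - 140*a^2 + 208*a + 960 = (a - 5)*(a^4 + 9*a^3 + 12*a^2 - 80*a - 192) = (a - 5)*(a + 4)*(a^3 + 5*a^2 - 8*a - 48) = (a - 5)*(a - 3)*(a + 4)*(a^2 + 8*a + 16) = (a - 5)*(a - 3)*(a + 4)^2*(a + 4)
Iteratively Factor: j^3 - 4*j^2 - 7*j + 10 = (j - 1)*(j^2 - 3*j - 10) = (j - 1)*(j + 2)*(j - 5)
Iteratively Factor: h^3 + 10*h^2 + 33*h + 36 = (h + 4)*(h^2 + 6*h + 9) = (h + 3)*(h + 4)*(h + 3)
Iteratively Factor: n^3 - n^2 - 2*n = (n - 2)*(n^2 + n) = (n - 2)*(n + 1)*(n)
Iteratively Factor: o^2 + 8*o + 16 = (o + 4)*(o + 4)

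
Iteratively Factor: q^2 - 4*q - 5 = (q - 5)*(q + 1)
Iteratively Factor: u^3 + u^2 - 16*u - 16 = (u + 1)*(u^2 - 16) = (u + 1)*(u + 4)*(u - 4)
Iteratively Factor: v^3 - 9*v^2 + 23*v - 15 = (v - 1)*(v^2 - 8*v + 15) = (v - 3)*(v - 1)*(v - 5)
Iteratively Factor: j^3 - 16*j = (j + 4)*(j^2 - 4*j) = (j - 4)*(j + 4)*(j)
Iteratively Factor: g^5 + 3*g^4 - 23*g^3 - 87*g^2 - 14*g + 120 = (g + 2)*(g^4 + g^3 - 25*g^2 - 37*g + 60) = (g + 2)*(g + 3)*(g^3 - 2*g^2 - 19*g + 20) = (g + 2)*(g + 3)*(g + 4)*(g^2 - 6*g + 5) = (g - 5)*(g + 2)*(g + 3)*(g + 4)*(g - 1)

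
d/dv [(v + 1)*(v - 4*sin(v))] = v - (v + 1)*(4*cos(v) - 1) - 4*sin(v)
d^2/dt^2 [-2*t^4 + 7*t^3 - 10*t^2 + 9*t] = -24*t^2 + 42*t - 20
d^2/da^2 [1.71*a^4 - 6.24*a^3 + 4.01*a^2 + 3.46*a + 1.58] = 20.52*a^2 - 37.44*a + 8.02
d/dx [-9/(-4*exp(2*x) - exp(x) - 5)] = (-72*exp(x) - 9)*exp(x)/(4*exp(2*x) + exp(x) + 5)^2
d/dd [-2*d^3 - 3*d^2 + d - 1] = -6*d^2 - 6*d + 1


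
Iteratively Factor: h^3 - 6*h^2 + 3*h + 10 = (h - 2)*(h^2 - 4*h - 5) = (h - 2)*(h + 1)*(h - 5)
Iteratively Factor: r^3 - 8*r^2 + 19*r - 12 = (r - 3)*(r^2 - 5*r + 4) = (r - 3)*(r - 1)*(r - 4)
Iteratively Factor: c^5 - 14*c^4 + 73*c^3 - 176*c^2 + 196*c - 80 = (c - 1)*(c^4 - 13*c^3 + 60*c^2 - 116*c + 80) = (c - 4)*(c - 1)*(c^3 - 9*c^2 + 24*c - 20) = (c - 5)*(c - 4)*(c - 1)*(c^2 - 4*c + 4) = (c - 5)*(c - 4)*(c - 2)*(c - 1)*(c - 2)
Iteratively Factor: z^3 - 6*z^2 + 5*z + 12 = (z - 4)*(z^2 - 2*z - 3) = (z - 4)*(z - 3)*(z + 1)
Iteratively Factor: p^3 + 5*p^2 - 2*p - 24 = (p + 4)*(p^2 + p - 6) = (p - 2)*(p + 4)*(p + 3)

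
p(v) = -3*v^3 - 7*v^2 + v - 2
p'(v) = -9*v^2 - 14*v + 1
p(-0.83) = -5.94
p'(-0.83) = 6.42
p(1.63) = -31.96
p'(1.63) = -45.73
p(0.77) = -6.75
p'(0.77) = -15.12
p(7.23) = -1494.48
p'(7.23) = -570.68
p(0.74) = -6.31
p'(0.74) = -14.29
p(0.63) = -4.90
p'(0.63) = -11.39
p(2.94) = -135.80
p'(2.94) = -117.95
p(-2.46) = -2.16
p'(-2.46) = -19.02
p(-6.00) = 388.00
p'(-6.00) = -239.00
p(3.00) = -143.00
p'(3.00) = -122.00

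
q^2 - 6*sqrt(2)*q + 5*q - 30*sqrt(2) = (q + 5)*(q - 6*sqrt(2))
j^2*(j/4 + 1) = j^3/4 + j^2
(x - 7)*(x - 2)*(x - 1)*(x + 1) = x^4 - 9*x^3 + 13*x^2 + 9*x - 14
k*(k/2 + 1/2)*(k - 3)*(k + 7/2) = k^4/2 + 3*k^3/4 - 5*k^2 - 21*k/4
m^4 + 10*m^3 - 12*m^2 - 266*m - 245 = (m - 5)*(m + 1)*(m + 7)^2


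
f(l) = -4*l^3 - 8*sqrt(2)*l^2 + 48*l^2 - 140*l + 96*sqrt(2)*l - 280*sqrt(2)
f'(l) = -12*l^2 - 16*sqrt(2)*l + 96*l - 140 + 96*sqrt(2)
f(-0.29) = -391.57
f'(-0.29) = -26.52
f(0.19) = -395.49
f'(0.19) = 9.27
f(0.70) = -382.34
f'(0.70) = 41.25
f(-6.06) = 1867.12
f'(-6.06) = -889.56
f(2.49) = -240.82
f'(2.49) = 104.06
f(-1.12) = -339.60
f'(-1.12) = -101.47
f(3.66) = -116.16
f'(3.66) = 103.56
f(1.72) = -315.09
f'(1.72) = 86.46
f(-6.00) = 1814.14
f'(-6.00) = -876.47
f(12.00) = -2075.98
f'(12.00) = -851.76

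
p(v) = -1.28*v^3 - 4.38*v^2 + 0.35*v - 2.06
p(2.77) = -61.90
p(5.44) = -335.84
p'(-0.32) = 2.76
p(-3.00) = -7.97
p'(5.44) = -160.94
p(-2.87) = -8.88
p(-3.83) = 4.26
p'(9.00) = -389.53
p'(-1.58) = 4.60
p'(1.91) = -30.39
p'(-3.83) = -22.43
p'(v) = -3.84*v^2 - 8.76*v + 0.35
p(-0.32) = -2.58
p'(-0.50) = 3.77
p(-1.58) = -8.50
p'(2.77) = -53.38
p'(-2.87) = -6.14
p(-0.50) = -3.17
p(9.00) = -1286.81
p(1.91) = -26.29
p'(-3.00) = -7.93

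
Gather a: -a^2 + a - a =-a^2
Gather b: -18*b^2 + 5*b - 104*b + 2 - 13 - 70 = -18*b^2 - 99*b - 81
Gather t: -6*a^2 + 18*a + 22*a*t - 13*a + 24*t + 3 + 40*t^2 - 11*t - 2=-6*a^2 + 5*a + 40*t^2 + t*(22*a + 13) + 1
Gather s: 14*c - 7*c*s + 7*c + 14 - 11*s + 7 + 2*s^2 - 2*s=21*c + 2*s^2 + s*(-7*c - 13) + 21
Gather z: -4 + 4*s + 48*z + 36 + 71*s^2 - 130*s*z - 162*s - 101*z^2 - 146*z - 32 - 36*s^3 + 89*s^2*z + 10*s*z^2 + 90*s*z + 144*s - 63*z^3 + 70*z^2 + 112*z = -36*s^3 + 71*s^2 - 14*s - 63*z^3 + z^2*(10*s - 31) + z*(89*s^2 - 40*s + 14)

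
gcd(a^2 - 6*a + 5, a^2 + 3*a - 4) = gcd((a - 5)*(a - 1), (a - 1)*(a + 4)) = a - 1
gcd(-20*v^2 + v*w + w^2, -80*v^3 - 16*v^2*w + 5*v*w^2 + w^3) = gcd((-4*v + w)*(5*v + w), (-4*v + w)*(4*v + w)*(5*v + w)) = 20*v^2 - v*w - w^2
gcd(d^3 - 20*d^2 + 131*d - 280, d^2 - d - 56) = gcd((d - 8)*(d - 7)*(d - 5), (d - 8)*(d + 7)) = d - 8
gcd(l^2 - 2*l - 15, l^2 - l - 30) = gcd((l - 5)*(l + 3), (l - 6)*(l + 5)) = 1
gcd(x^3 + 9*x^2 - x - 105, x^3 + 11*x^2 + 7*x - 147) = x^2 + 4*x - 21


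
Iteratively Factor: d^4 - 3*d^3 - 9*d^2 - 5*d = (d - 5)*(d^3 + 2*d^2 + d) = d*(d - 5)*(d^2 + 2*d + 1) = d*(d - 5)*(d + 1)*(d + 1)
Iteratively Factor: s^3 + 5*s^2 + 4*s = (s + 1)*(s^2 + 4*s) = (s + 1)*(s + 4)*(s)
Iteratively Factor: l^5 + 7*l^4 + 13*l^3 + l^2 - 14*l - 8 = (l + 2)*(l^4 + 5*l^3 + 3*l^2 - 5*l - 4) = (l + 2)*(l + 4)*(l^3 + l^2 - l - 1) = (l - 1)*(l + 2)*(l + 4)*(l^2 + 2*l + 1) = (l - 1)*(l + 1)*(l + 2)*(l + 4)*(l + 1)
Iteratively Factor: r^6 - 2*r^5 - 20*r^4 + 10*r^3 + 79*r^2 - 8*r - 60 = (r - 2)*(r^5 - 20*r^3 - 30*r^2 + 19*r + 30) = (r - 2)*(r - 1)*(r^4 + r^3 - 19*r^2 - 49*r - 30) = (r - 2)*(r - 1)*(r + 2)*(r^3 - r^2 - 17*r - 15) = (r - 2)*(r - 1)*(r + 1)*(r + 2)*(r^2 - 2*r - 15) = (r - 5)*(r - 2)*(r - 1)*(r + 1)*(r + 2)*(r + 3)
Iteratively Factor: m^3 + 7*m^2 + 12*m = (m + 4)*(m^2 + 3*m) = m*(m + 4)*(m + 3)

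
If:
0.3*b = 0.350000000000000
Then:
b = 1.17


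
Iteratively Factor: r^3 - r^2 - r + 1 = (r - 1)*(r^2 - 1) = (r - 1)^2*(r + 1)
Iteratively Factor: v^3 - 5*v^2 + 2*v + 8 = (v - 4)*(v^2 - v - 2) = (v - 4)*(v + 1)*(v - 2)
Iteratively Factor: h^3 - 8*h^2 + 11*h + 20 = (h - 5)*(h^2 - 3*h - 4) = (h - 5)*(h - 4)*(h + 1)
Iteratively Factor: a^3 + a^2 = (a + 1)*(a^2) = a*(a + 1)*(a)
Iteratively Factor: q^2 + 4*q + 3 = (q + 3)*(q + 1)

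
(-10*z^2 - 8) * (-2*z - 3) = 20*z^3 + 30*z^2 + 16*z + 24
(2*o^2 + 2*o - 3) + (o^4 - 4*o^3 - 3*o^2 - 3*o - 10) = o^4 - 4*o^3 - o^2 - o - 13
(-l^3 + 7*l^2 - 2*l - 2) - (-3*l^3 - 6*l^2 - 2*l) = 2*l^3 + 13*l^2 - 2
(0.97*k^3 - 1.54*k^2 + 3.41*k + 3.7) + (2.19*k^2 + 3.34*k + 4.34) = 0.97*k^3 + 0.65*k^2 + 6.75*k + 8.04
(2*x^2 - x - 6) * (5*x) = 10*x^3 - 5*x^2 - 30*x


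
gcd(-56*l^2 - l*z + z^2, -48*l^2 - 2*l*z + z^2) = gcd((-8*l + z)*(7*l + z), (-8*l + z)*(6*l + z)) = -8*l + z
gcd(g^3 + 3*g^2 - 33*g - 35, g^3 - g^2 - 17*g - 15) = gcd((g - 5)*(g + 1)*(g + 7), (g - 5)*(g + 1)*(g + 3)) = g^2 - 4*g - 5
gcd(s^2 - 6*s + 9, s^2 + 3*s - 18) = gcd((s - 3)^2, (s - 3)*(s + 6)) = s - 3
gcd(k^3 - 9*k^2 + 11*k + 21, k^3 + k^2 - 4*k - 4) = k + 1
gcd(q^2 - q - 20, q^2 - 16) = q + 4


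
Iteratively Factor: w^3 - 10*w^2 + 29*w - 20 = (w - 4)*(w^2 - 6*w + 5) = (w - 5)*(w - 4)*(w - 1)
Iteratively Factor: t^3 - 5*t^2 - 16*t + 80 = (t - 4)*(t^2 - t - 20) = (t - 4)*(t + 4)*(t - 5)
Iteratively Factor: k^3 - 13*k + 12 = (k - 3)*(k^2 + 3*k - 4) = (k - 3)*(k - 1)*(k + 4)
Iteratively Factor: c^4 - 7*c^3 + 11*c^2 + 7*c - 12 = (c - 3)*(c^3 - 4*c^2 - c + 4) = (c - 3)*(c - 1)*(c^2 - 3*c - 4) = (c - 4)*(c - 3)*(c - 1)*(c + 1)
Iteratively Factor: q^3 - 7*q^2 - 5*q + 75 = (q + 3)*(q^2 - 10*q + 25) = (q - 5)*(q + 3)*(q - 5)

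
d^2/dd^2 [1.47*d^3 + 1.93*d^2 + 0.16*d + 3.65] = 8.82*d + 3.86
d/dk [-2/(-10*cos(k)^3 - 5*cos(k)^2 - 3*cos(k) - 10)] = 2*(30*cos(k)^2 + 10*cos(k) + 3)*sin(k)/(10*cos(k)^3 + 5*cos(k)^2 + 3*cos(k) + 10)^2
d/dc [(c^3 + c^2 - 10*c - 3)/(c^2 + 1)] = (c^4 + 13*c^2 + 8*c - 10)/(c^4 + 2*c^2 + 1)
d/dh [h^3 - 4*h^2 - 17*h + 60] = 3*h^2 - 8*h - 17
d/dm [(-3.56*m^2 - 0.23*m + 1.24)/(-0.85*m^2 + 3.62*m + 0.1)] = (-13.0827*m^2 + 1.396*m - 4.5118)/(0.7225*m^4 - 6.154*m^3 + 12.9344*m^2 + 0.724*m + 0.01)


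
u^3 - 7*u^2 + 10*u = u*(u - 5)*(u - 2)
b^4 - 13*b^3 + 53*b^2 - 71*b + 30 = (b - 6)*(b - 5)*(b - 1)^2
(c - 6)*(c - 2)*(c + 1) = c^3 - 7*c^2 + 4*c + 12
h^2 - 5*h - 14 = (h - 7)*(h + 2)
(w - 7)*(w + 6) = w^2 - w - 42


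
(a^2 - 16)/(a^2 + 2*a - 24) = (a + 4)/(a + 6)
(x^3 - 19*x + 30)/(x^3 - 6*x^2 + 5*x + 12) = (x^2 + 3*x - 10)/(x^2 - 3*x - 4)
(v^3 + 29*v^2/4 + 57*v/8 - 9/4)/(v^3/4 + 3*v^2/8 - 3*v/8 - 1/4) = (8*v^3 + 58*v^2 + 57*v - 18)/(2*v^3 + 3*v^2 - 3*v - 2)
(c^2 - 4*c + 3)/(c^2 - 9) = (c - 1)/(c + 3)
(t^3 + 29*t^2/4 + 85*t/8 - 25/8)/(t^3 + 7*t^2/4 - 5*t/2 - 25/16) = 2*(4*t^2 + 19*t - 5)/(8*t^2 - 6*t - 5)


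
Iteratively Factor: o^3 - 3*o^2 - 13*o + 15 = (o + 3)*(o^2 - 6*o + 5) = (o - 5)*(o + 3)*(o - 1)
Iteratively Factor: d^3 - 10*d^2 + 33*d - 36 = (d - 3)*(d^2 - 7*d + 12) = (d - 3)^2*(d - 4)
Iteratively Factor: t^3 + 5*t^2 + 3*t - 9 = (t - 1)*(t^2 + 6*t + 9) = (t - 1)*(t + 3)*(t + 3)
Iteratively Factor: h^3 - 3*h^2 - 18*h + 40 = (h + 4)*(h^2 - 7*h + 10) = (h - 2)*(h + 4)*(h - 5)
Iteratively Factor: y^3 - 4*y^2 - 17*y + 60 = (y - 5)*(y^2 + y - 12) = (y - 5)*(y + 4)*(y - 3)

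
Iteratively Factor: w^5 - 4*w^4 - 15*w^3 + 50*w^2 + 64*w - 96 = (w + 2)*(w^4 - 6*w^3 - 3*w^2 + 56*w - 48) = (w + 2)*(w + 3)*(w^3 - 9*w^2 + 24*w - 16) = (w - 4)*(w + 2)*(w + 3)*(w^2 - 5*w + 4) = (w - 4)*(w - 1)*(w + 2)*(w + 3)*(w - 4)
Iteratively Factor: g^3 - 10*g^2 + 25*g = (g)*(g^2 - 10*g + 25) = g*(g - 5)*(g - 5)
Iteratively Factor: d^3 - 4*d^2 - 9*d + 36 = (d - 3)*(d^2 - d - 12) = (d - 3)*(d + 3)*(d - 4)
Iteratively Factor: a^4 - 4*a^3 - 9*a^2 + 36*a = (a - 4)*(a^3 - 9*a) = (a - 4)*(a + 3)*(a^2 - 3*a) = (a - 4)*(a - 3)*(a + 3)*(a)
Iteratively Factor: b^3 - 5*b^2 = (b - 5)*(b^2) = b*(b - 5)*(b)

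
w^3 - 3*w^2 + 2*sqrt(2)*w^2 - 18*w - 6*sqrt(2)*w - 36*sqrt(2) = (w - 6)*(w + 3)*(w + 2*sqrt(2))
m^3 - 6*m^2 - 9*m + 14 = (m - 7)*(m - 1)*(m + 2)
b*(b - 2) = b^2 - 2*b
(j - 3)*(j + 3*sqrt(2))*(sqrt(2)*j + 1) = sqrt(2)*j^3 - 3*sqrt(2)*j^2 + 7*j^2 - 21*j + 3*sqrt(2)*j - 9*sqrt(2)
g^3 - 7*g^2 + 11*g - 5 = (g - 5)*(g - 1)^2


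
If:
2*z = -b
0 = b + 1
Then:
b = -1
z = 1/2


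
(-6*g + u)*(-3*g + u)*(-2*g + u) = -36*g^3 + 36*g^2*u - 11*g*u^2 + u^3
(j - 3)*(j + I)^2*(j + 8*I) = j^4 - 3*j^3 + 10*I*j^3 - 17*j^2 - 30*I*j^2 + 51*j - 8*I*j + 24*I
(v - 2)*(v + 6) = v^2 + 4*v - 12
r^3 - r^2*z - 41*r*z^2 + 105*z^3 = (r - 5*z)*(r - 3*z)*(r + 7*z)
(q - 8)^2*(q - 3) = q^3 - 19*q^2 + 112*q - 192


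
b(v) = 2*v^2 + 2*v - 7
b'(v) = 4*v + 2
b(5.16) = 56.57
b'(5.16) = 22.64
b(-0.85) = -7.26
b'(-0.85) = -1.40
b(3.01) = 17.14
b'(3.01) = 14.04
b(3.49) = 24.34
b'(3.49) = 15.96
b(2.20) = 7.08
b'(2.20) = 10.80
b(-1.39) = -5.92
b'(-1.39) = -3.56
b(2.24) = 7.52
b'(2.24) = 10.96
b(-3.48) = 10.26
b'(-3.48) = -11.92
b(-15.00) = 413.00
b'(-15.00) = -58.00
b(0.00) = -7.00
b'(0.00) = 2.00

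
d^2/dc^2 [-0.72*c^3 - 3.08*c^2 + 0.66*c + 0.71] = -4.32*c - 6.16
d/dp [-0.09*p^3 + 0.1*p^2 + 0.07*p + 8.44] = -0.27*p^2 + 0.2*p + 0.07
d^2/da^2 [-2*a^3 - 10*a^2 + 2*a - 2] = -12*a - 20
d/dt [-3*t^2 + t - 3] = 1 - 6*t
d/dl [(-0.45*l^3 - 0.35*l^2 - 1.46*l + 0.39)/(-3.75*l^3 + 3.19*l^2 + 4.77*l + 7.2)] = (-2.748*l^4 - 15.243*l^3 - 2.3446*l^2 - 7.5282*l - 12.3723)/(14.0625*l^6 - 23.925*l^5 - 25.5989*l^4 - 23.5674*l^3 + 68.6889*l^2 + 68.688*l + 51.84)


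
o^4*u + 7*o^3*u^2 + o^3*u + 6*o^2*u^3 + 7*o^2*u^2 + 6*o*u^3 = o*(o + u)*(o + 6*u)*(o*u + u)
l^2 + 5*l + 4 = (l + 1)*(l + 4)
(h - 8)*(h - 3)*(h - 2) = h^3 - 13*h^2 + 46*h - 48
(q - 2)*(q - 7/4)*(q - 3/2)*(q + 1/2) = q^4 - 19*q^3/4 + 13*q^2/2 - 11*q/16 - 21/8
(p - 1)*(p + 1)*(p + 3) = p^3 + 3*p^2 - p - 3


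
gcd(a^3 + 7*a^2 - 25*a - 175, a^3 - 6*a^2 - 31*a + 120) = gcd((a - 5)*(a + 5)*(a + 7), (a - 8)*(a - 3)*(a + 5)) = a + 5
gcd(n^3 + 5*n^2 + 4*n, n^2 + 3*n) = n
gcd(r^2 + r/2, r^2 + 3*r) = r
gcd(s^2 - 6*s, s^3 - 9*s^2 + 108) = s - 6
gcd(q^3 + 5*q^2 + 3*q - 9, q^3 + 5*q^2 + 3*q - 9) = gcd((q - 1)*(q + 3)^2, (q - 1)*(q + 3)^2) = q^3 + 5*q^2 + 3*q - 9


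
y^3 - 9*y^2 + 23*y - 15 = (y - 5)*(y - 3)*(y - 1)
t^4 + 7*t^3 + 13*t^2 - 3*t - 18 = (t - 1)*(t + 2)*(t + 3)^2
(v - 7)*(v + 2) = v^2 - 5*v - 14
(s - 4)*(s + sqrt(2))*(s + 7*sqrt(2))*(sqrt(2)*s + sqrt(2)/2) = sqrt(2)*s^4 - 7*sqrt(2)*s^3/2 + 16*s^3 - 56*s^2 + 12*sqrt(2)*s^2 - 49*sqrt(2)*s - 32*s - 28*sqrt(2)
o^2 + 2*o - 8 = (o - 2)*(o + 4)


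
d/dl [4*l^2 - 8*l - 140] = 8*l - 8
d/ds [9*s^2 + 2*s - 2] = 18*s + 2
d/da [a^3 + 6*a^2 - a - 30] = 3*a^2 + 12*a - 1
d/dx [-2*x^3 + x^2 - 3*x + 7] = -6*x^2 + 2*x - 3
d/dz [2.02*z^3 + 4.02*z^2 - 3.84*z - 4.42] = 6.06*z^2 + 8.04*z - 3.84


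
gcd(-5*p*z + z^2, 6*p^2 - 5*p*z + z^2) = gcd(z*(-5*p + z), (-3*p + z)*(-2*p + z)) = 1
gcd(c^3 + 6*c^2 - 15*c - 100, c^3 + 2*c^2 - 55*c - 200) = c^2 + 10*c + 25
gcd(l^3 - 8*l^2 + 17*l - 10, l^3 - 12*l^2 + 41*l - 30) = l^2 - 6*l + 5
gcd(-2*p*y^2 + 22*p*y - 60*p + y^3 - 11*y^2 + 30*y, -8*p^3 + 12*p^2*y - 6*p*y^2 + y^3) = -2*p + y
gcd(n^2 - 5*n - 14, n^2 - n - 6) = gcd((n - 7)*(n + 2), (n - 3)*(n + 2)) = n + 2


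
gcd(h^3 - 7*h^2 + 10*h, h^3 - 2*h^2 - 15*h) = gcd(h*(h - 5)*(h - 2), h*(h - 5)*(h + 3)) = h^2 - 5*h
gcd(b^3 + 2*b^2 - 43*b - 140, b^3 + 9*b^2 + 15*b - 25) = b + 5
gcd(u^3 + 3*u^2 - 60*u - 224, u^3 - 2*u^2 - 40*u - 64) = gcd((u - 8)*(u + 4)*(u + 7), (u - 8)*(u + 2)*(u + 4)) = u^2 - 4*u - 32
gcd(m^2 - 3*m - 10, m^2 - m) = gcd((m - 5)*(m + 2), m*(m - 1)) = 1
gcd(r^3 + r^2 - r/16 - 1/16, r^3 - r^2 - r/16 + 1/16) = r^2 - 1/16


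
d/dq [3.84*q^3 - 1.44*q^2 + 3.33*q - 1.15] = 11.52*q^2 - 2.88*q + 3.33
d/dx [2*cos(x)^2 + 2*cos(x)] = -2*sin(x) - 2*sin(2*x)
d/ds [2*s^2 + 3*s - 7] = 4*s + 3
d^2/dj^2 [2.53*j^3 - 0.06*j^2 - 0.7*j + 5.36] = 15.18*j - 0.12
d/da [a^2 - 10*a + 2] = 2*a - 10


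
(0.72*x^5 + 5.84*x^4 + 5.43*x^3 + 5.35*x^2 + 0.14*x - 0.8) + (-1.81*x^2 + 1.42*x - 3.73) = 0.72*x^5 + 5.84*x^4 + 5.43*x^3 + 3.54*x^2 + 1.56*x - 4.53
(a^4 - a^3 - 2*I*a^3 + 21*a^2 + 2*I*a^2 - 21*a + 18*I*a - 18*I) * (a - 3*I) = a^5 - a^4 - 5*I*a^4 + 15*a^3 + 5*I*a^3 - 15*a^2 - 45*I*a^2 + 54*a + 45*I*a - 54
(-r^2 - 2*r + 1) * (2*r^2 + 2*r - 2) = -2*r^4 - 6*r^3 + 6*r - 2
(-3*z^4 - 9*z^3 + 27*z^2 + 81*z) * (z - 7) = -3*z^5 + 12*z^4 + 90*z^3 - 108*z^2 - 567*z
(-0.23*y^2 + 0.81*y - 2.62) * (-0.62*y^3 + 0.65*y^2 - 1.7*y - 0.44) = 0.1426*y^5 - 0.6517*y^4 + 2.5419*y^3 - 2.9788*y^2 + 4.0976*y + 1.1528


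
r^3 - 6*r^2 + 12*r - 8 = (r - 2)^3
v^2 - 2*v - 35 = (v - 7)*(v + 5)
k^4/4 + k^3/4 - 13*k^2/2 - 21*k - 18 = (k/2 + 1)^2*(k - 6)*(k + 3)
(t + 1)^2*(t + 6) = t^3 + 8*t^2 + 13*t + 6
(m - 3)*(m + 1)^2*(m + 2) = m^4 + m^3 - 7*m^2 - 13*m - 6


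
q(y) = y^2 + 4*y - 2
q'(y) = 2*y + 4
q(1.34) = 5.16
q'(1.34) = 6.68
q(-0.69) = -4.28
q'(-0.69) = 2.62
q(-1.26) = -5.45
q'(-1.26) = 1.48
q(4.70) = 38.89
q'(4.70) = 13.40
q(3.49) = 24.14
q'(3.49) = 10.98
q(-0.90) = -4.79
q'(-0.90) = 2.20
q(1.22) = 4.37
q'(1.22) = 6.44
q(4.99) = 42.86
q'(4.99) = 13.98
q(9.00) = 115.00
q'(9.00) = 22.00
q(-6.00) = 10.00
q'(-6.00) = -8.00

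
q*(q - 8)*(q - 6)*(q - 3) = q^4 - 17*q^3 + 90*q^2 - 144*q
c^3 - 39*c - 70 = (c - 7)*(c + 2)*(c + 5)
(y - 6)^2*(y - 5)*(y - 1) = y^4 - 18*y^3 + 113*y^2 - 276*y + 180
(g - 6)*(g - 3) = g^2 - 9*g + 18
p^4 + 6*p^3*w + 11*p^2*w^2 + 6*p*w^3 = p*(p + w)*(p + 2*w)*(p + 3*w)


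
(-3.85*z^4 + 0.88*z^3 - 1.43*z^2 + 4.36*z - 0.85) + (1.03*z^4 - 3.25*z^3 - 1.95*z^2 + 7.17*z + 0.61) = -2.82*z^4 - 2.37*z^3 - 3.38*z^2 + 11.53*z - 0.24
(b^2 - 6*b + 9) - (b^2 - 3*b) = 9 - 3*b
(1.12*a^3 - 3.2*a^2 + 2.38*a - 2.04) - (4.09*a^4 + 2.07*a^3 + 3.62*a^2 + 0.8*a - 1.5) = -4.09*a^4 - 0.95*a^3 - 6.82*a^2 + 1.58*a - 0.54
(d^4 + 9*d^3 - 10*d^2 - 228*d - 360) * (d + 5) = d^5 + 14*d^4 + 35*d^3 - 278*d^2 - 1500*d - 1800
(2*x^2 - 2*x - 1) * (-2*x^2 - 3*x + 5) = -4*x^4 - 2*x^3 + 18*x^2 - 7*x - 5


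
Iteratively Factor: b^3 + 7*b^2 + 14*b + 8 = (b + 4)*(b^2 + 3*b + 2) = (b + 1)*(b + 4)*(b + 2)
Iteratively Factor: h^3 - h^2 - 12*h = (h - 4)*(h^2 + 3*h) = (h - 4)*(h + 3)*(h)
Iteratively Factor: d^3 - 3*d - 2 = (d + 1)*(d^2 - d - 2) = (d - 2)*(d + 1)*(d + 1)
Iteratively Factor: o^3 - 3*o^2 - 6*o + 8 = (o + 2)*(o^2 - 5*o + 4) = (o - 1)*(o + 2)*(o - 4)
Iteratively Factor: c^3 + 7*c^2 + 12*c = (c + 3)*(c^2 + 4*c) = c*(c + 3)*(c + 4)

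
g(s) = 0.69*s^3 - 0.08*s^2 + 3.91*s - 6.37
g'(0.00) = 3.91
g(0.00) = -6.37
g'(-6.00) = 79.39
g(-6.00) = -181.75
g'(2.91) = 20.97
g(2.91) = 21.33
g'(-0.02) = 3.91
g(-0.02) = -6.45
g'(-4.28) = 42.51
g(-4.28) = -78.67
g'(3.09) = 23.18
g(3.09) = 25.31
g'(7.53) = 120.08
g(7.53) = 313.14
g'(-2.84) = 21.06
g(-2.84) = -33.92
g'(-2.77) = 20.24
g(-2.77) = -32.48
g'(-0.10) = 3.95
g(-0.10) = -6.76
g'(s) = 2.07*s^2 - 0.16*s + 3.91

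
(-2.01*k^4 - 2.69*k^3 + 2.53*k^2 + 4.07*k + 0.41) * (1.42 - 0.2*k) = 0.402*k^5 - 2.3162*k^4 - 4.3258*k^3 + 2.7786*k^2 + 5.6974*k + 0.5822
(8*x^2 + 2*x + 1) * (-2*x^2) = -16*x^4 - 4*x^3 - 2*x^2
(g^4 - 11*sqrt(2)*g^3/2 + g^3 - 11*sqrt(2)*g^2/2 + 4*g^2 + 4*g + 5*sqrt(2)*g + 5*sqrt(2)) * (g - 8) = g^5 - 11*sqrt(2)*g^4/2 - 7*g^4 - 4*g^3 + 77*sqrt(2)*g^3/2 - 28*g^2 + 49*sqrt(2)*g^2 - 35*sqrt(2)*g - 32*g - 40*sqrt(2)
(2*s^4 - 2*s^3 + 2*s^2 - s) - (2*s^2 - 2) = 2*s^4 - 2*s^3 - s + 2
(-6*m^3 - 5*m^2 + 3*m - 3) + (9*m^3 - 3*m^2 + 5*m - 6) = 3*m^3 - 8*m^2 + 8*m - 9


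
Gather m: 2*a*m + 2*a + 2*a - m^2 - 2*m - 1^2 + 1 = 4*a - m^2 + m*(2*a - 2)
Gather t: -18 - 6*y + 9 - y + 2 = -7*y - 7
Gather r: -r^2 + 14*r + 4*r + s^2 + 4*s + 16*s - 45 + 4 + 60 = -r^2 + 18*r + s^2 + 20*s + 19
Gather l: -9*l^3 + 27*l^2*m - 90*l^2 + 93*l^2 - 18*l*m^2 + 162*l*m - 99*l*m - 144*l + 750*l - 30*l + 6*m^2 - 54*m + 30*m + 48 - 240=-9*l^3 + l^2*(27*m + 3) + l*(-18*m^2 + 63*m + 576) + 6*m^2 - 24*m - 192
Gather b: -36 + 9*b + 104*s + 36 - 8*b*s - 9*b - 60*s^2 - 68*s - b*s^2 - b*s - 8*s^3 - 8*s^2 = b*(-s^2 - 9*s) - 8*s^3 - 68*s^2 + 36*s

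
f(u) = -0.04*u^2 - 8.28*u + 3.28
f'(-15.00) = -7.08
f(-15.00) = 118.48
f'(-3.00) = -8.04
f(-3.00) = 27.76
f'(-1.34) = -8.17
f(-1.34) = 14.30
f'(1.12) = -8.37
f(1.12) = -6.04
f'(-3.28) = -8.02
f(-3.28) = 30.01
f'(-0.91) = -8.21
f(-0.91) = 10.78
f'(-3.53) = -8.00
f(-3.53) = 32.01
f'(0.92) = -8.35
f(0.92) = -4.37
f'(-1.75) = -8.14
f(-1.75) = 17.65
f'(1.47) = -8.40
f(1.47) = -8.98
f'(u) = -0.08*u - 8.28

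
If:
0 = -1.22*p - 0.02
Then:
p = -0.02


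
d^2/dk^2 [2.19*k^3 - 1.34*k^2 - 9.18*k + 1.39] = 13.14*k - 2.68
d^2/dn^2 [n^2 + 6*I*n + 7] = 2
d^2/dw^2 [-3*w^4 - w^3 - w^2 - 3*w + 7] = -36*w^2 - 6*w - 2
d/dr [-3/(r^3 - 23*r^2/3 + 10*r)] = 9*(9*r^2 - 46*r + 30)/(r^2*(3*r^2 - 23*r + 30)^2)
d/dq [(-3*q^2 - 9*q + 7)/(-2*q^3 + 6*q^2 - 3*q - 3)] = 3*(-2*q^4 - 12*q^3 + 35*q^2 - 22*q + 16)/(4*q^6 - 24*q^5 + 48*q^4 - 24*q^3 - 27*q^2 + 18*q + 9)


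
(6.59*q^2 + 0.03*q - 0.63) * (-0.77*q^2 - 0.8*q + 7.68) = -5.0743*q^4 - 5.2951*q^3 + 51.0723*q^2 + 0.7344*q - 4.8384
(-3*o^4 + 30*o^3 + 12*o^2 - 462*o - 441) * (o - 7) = -3*o^5 + 51*o^4 - 198*o^3 - 546*o^2 + 2793*o + 3087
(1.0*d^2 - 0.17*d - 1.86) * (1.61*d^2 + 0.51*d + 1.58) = 1.61*d^4 + 0.2363*d^3 - 1.5013*d^2 - 1.2172*d - 2.9388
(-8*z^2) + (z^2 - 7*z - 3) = -7*z^2 - 7*z - 3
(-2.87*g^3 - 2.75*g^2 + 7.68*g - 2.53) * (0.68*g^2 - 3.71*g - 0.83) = -1.9516*g^5 + 8.7777*g^4 + 17.807*g^3 - 27.9307*g^2 + 3.0119*g + 2.0999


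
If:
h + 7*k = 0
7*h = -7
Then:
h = -1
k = 1/7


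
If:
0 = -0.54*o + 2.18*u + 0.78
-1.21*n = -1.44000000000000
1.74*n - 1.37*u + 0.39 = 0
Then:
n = 1.19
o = 8.70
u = 1.80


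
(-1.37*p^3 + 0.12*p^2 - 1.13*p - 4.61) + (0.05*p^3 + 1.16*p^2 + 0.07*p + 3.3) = -1.32*p^3 + 1.28*p^2 - 1.06*p - 1.31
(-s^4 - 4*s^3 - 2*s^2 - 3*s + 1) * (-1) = s^4 + 4*s^3 + 2*s^2 + 3*s - 1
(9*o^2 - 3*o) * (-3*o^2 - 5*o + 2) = -27*o^4 - 36*o^3 + 33*o^2 - 6*o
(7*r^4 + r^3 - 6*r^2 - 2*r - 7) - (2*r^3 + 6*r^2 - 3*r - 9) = 7*r^4 - r^3 - 12*r^2 + r + 2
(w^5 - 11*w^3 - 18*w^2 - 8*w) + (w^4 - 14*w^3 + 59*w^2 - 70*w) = w^5 + w^4 - 25*w^3 + 41*w^2 - 78*w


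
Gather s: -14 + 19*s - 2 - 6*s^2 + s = -6*s^2 + 20*s - 16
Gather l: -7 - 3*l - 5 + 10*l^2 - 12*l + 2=10*l^2 - 15*l - 10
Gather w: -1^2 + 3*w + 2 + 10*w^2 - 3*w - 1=10*w^2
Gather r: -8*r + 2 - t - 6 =-8*r - t - 4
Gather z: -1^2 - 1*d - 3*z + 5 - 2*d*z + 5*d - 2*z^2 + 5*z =4*d - 2*z^2 + z*(2 - 2*d) + 4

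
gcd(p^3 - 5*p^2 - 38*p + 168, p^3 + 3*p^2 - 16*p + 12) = p + 6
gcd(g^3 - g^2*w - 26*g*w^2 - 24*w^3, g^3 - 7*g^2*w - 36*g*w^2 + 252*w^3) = -g + 6*w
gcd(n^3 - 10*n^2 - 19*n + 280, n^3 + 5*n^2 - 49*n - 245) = n^2 - 2*n - 35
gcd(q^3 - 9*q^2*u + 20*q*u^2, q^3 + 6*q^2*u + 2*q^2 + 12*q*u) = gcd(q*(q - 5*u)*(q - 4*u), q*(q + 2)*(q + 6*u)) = q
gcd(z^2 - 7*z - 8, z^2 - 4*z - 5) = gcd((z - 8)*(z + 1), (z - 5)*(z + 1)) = z + 1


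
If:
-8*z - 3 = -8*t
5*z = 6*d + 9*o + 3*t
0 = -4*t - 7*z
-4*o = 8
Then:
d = 487/176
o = -2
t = 21/88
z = -3/22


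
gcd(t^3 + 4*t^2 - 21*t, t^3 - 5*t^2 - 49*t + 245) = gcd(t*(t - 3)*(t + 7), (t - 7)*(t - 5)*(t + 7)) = t + 7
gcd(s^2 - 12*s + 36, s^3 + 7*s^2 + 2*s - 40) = 1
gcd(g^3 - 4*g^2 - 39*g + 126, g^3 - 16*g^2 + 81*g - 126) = g^2 - 10*g + 21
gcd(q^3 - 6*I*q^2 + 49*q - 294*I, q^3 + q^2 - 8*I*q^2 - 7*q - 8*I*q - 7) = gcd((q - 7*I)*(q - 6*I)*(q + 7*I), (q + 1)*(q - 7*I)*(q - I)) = q - 7*I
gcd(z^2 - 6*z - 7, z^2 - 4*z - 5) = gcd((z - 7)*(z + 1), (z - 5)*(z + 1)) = z + 1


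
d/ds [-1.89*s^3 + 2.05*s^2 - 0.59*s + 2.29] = -5.67*s^2 + 4.1*s - 0.59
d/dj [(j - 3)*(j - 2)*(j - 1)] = 3*j^2 - 12*j + 11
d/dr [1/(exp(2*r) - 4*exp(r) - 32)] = 2*(2 - exp(r))*exp(r)/(-exp(2*r) + 4*exp(r) + 32)^2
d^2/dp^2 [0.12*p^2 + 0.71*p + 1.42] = 0.240000000000000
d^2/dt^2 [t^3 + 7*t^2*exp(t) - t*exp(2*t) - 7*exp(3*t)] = 7*t^2*exp(t) - 4*t*exp(2*t) + 28*t*exp(t) + 6*t - 63*exp(3*t) - 4*exp(2*t) + 14*exp(t)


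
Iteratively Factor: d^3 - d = (d + 1)*(d^2 - d) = (d - 1)*(d + 1)*(d)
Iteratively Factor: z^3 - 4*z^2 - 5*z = (z)*(z^2 - 4*z - 5) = z*(z + 1)*(z - 5)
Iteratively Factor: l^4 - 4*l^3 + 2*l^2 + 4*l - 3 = (l + 1)*(l^3 - 5*l^2 + 7*l - 3) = (l - 1)*(l + 1)*(l^2 - 4*l + 3) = (l - 3)*(l - 1)*(l + 1)*(l - 1)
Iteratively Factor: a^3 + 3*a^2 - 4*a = (a + 4)*(a^2 - a) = (a - 1)*(a + 4)*(a)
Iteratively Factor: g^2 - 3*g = (g - 3)*(g)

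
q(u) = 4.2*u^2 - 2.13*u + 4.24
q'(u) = 8.4*u - 2.13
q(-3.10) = 51.20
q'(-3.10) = -28.17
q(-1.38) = 15.18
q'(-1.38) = -13.72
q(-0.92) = 9.75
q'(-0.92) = -9.86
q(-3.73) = 70.62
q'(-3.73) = -33.46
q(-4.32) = 91.82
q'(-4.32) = -38.42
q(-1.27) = 13.72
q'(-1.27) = -12.80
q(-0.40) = 5.76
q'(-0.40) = -5.49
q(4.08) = 65.46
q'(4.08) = 32.14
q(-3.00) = 48.43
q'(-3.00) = -27.33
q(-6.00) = 168.22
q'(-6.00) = -52.53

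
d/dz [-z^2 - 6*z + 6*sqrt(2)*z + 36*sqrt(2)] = -2*z - 6 + 6*sqrt(2)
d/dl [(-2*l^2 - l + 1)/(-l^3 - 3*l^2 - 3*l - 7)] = 2*(-l^4 - l^3 + 3*l^2 + 17*l + 5)/(l^6 + 6*l^5 + 15*l^4 + 32*l^3 + 51*l^2 + 42*l + 49)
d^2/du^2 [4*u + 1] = 0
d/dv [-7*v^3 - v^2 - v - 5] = -21*v^2 - 2*v - 1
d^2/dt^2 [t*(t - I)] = 2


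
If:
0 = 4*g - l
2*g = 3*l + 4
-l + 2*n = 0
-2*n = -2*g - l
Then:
No Solution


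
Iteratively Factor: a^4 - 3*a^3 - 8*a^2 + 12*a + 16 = (a + 1)*(a^3 - 4*a^2 - 4*a + 16) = (a - 2)*(a + 1)*(a^2 - 2*a - 8) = (a - 4)*(a - 2)*(a + 1)*(a + 2)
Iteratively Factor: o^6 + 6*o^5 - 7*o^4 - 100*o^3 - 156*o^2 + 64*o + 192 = (o + 4)*(o^5 + 2*o^4 - 15*o^3 - 40*o^2 + 4*o + 48) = (o + 2)*(o + 4)*(o^4 - 15*o^2 - 10*o + 24) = (o - 4)*(o + 2)*(o + 4)*(o^3 + 4*o^2 + o - 6) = (o - 4)*(o + 2)^2*(o + 4)*(o^2 + 2*o - 3) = (o - 4)*(o + 2)^2*(o + 3)*(o + 4)*(o - 1)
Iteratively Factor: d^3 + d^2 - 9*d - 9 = (d + 3)*(d^2 - 2*d - 3) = (d - 3)*(d + 3)*(d + 1)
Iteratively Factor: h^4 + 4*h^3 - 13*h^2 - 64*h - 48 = (h + 3)*(h^3 + h^2 - 16*h - 16) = (h + 3)*(h + 4)*(h^2 - 3*h - 4) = (h - 4)*(h + 3)*(h + 4)*(h + 1)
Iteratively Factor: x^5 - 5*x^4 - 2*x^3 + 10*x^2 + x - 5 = (x + 1)*(x^4 - 6*x^3 + 4*x^2 + 6*x - 5) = (x - 1)*(x + 1)*(x^3 - 5*x^2 - x + 5) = (x - 5)*(x - 1)*(x + 1)*(x^2 - 1) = (x - 5)*(x - 1)*(x + 1)^2*(x - 1)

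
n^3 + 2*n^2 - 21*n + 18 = (n - 3)*(n - 1)*(n + 6)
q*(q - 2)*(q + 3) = q^3 + q^2 - 6*q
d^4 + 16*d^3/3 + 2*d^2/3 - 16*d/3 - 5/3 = (d - 1)*(d + 1/3)*(d + 1)*(d + 5)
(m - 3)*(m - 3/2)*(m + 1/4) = m^3 - 17*m^2/4 + 27*m/8 + 9/8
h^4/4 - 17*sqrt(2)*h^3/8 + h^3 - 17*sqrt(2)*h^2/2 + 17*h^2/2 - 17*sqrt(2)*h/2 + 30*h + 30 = (h/2 + 1)^2*(h - 6*sqrt(2))*(h - 5*sqrt(2)/2)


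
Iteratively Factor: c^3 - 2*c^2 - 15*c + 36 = (c + 4)*(c^2 - 6*c + 9) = (c - 3)*(c + 4)*(c - 3)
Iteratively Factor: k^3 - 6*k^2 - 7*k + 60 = (k + 3)*(k^2 - 9*k + 20) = (k - 5)*(k + 3)*(k - 4)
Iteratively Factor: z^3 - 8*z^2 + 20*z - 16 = (z - 2)*(z^2 - 6*z + 8) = (z - 2)^2*(z - 4)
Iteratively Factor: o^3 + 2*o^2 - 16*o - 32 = (o - 4)*(o^2 + 6*o + 8) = (o - 4)*(o + 2)*(o + 4)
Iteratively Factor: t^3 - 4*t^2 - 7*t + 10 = (t + 2)*(t^2 - 6*t + 5) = (t - 1)*(t + 2)*(t - 5)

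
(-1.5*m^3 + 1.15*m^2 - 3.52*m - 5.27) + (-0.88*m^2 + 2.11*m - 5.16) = -1.5*m^3 + 0.27*m^2 - 1.41*m - 10.43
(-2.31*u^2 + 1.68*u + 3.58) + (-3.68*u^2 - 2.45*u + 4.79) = -5.99*u^2 - 0.77*u + 8.37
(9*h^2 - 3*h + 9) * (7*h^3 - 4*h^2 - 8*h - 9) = 63*h^5 - 57*h^4 + 3*h^3 - 93*h^2 - 45*h - 81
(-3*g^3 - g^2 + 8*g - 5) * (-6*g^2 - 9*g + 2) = 18*g^5 + 33*g^4 - 45*g^3 - 44*g^2 + 61*g - 10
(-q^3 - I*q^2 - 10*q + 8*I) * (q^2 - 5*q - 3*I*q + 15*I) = -q^5 + 5*q^4 + 2*I*q^4 - 13*q^3 - 10*I*q^3 + 65*q^2 + 38*I*q^2 + 24*q - 190*I*q - 120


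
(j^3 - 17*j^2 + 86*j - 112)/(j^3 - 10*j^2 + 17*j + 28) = (j^2 - 10*j + 16)/(j^2 - 3*j - 4)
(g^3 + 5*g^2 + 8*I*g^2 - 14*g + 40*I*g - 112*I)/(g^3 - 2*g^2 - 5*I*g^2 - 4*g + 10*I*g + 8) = (g^2 + g*(7 + 8*I) + 56*I)/(g^2 - 5*I*g - 4)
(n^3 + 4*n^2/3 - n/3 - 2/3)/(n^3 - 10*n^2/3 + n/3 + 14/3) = (3*n^2 + n - 2)/(3*n^2 - 13*n + 14)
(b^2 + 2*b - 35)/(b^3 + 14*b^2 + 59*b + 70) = (b - 5)/(b^2 + 7*b + 10)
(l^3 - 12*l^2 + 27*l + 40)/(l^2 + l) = l - 13 + 40/l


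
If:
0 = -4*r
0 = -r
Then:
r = 0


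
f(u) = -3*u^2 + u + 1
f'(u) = 1 - 6*u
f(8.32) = -198.35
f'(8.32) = -48.92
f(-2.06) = -13.79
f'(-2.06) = 13.36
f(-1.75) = -9.94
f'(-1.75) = 11.50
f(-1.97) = -12.61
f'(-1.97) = 12.82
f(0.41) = 0.91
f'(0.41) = -1.46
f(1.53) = -4.49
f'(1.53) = -8.18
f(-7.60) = -179.88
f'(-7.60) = 46.60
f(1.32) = -2.91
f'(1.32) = -6.92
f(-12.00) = -443.00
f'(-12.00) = 73.00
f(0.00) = 1.00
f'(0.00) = 1.00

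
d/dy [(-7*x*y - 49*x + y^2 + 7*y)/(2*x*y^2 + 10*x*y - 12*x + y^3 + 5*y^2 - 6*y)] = ((-7*x + 2*y + 7)*(2*x*y^2 + 10*x*y - 12*x + y^3 + 5*y^2 - 6*y) + (7*x*y + 49*x - y^2 - 7*y)*(4*x*y + 10*x + 3*y^2 + 10*y - 6))/(2*x*y^2 + 10*x*y - 12*x + y^3 + 5*y^2 - 6*y)^2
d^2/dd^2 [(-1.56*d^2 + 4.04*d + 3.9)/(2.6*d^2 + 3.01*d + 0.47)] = (79.03792*d^3 + 169.62192*d^2 + 153.50712*d + 49.017196)/(17.576*d^6 + 61.0428*d^5 + 80.20038*d^4 + 49.340221*d^3 + 14.497761*d^2 + 1.994727*d + 0.103823)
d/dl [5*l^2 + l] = 10*l + 1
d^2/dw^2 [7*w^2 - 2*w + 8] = 14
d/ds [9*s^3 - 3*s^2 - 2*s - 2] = 27*s^2 - 6*s - 2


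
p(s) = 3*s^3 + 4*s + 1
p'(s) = 9*s^2 + 4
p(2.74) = 73.67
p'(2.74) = 71.57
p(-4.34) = -261.60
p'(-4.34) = 173.52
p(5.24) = 453.59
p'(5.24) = 251.12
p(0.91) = 6.90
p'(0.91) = 11.45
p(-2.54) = -58.32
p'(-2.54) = 62.06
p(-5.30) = -466.83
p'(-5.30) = 256.81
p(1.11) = 9.54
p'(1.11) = 15.09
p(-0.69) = -2.75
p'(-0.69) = 8.28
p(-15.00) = -10184.00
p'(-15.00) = 2029.00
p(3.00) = 94.00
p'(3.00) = 85.00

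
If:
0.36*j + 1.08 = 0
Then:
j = -3.00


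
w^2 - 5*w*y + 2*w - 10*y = (w + 2)*(w - 5*y)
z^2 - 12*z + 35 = (z - 7)*(z - 5)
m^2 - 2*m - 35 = (m - 7)*(m + 5)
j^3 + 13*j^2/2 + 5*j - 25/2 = (j - 1)*(j + 5/2)*(j + 5)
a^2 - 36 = (a - 6)*(a + 6)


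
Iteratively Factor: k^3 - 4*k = (k - 2)*(k^2 + 2*k) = (k - 2)*(k + 2)*(k)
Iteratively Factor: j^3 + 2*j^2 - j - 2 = (j + 2)*(j^2 - 1) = (j - 1)*(j + 2)*(j + 1)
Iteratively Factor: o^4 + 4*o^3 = (o)*(o^3 + 4*o^2) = o*(o + 4)*(o^2) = o^2*(o + 4)*(o)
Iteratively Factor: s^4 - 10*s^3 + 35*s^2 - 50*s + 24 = (s - 3)*(s^3 - 7*s^2 + 14*s - 8) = (s - 3)*(s - 2)*(s^2 - 5*s + 4) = (s - 4)*(s - 3)*(s - 2)*(s - 1)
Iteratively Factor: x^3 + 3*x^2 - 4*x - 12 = (x + 2)*(x^2 + x - 6) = (x - 2)*(x + 2)*(x + 3)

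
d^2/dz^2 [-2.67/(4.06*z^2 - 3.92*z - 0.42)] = (-88.022424*z^2 + 84.987168*z + 2.67*(8.12*z - 3.92)*(16.24*z - 7.84) + 9.105768)/(-4.06*z^2 + 3.92*z + 0.42)^3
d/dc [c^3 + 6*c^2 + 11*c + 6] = 3*c^2 + 12*c + 11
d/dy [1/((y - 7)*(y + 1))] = 2*(3 - y)/(y^4 - 12*y^3 + 22*y^2 + 84*y + 49)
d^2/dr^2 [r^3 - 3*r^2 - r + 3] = 6*r - 6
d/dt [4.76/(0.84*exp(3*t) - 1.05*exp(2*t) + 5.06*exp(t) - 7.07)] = (-11.9952*exp(2*t) + 9.996*exp(t) - 24.0856)*exp(t)/(0.84*exp(3*t) - 1.05*exp(2*t) + 5.06*exp(t) - 7.07)^2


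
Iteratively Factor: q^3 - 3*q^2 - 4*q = (q - 4)*(q^2 + q) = (q - 4)*(q + 1)*(q)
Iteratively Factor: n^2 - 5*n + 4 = (n - 4)*(n - 1)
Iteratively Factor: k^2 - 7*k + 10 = (k - 2)*(k - 5)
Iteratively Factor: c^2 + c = (c)*(c + 1)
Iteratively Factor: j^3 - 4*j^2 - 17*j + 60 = (j - 3)*(j^2 - j - 20) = (j - 5)*(j - 3)*(j + 4)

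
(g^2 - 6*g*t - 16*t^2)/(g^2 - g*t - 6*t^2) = (-g + 8*t)/(-g + 3*t)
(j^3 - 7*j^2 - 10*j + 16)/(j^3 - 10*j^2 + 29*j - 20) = (j^2 - 6*j - 16)/(j^2 - 9*j + 20)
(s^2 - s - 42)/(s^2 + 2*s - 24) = (s - 7)/(s - 4)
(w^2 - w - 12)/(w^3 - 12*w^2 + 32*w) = (w + 3)/(w*(w - 8))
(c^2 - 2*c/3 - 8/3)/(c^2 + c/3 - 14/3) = (3*c + 4)/(3*c + 7)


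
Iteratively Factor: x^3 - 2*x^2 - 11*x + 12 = (x - 4)*(x^2 + 2*x - 3) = (x - 4)*(x - 1)*(x + 3)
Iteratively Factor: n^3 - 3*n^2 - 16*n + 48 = (n - 4)*(n^2 + n - 12) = (n - 4)*(n + 4)*(n - 3)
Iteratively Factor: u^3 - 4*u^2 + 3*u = (u - 1)*(u^2 - 3*u) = u*(u - 1)*(u - 3)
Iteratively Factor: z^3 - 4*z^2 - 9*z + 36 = (z - 3)*(z^2 - z - 12) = (z - 3)*(z + 3)*(z - 4)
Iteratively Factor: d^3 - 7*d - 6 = (d + 1)*(d^2 - d - 6) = (d + 1)*(d + 2)*(d - 3)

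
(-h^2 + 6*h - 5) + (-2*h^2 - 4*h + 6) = -3*h^2 + 2*h + 1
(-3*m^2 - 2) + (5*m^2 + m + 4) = 2*m^2 + m + 2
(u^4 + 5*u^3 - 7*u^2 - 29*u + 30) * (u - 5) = u^5 - 32*u^3 + 6*u^2 + 175*u - 150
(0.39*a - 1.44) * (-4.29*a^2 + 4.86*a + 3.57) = -1.6731*a^3 + 8.073*a^2 - 5.6061*a - 5.1408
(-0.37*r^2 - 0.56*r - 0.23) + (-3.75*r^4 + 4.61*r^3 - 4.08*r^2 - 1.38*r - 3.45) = -3.75*r^4 + 4.61*r^3 - 4.45*r^2 - 1.94*r - 3.68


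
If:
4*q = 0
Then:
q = 0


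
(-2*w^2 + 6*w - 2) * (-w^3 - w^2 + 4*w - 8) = 2*w^5 - 4*w^4 - 12*w^3 + 42*w^2 - 56*w + 16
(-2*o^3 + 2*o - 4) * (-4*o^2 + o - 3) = 8*o^5 - 2*o^4 - 2*o^3 + 18*o^2 - 10*o + 12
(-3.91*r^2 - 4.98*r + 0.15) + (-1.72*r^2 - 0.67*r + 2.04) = -5.63*r^2 - 5.65*r + 2.19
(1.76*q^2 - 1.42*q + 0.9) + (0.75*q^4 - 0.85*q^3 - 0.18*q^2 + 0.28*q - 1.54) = 0.75*q^4 - 0.85*q^3 + 1.58*q^2 - 1.14*q - 0.64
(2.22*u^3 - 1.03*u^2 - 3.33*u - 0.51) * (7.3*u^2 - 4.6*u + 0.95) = 16.206*u^5 - 17.731*u^4 - 17.462*u^3 + 10.6165*u^2 - 0.8175*u - 0.4845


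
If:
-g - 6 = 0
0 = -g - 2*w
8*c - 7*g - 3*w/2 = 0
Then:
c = -75/16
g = -6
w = 3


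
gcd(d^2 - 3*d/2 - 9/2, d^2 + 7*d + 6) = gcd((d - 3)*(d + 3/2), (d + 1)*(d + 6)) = 1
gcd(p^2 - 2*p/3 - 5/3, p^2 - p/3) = 1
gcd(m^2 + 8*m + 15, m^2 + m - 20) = m + 5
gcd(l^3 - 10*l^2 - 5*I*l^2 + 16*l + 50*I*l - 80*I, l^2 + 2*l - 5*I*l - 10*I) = l - 5*I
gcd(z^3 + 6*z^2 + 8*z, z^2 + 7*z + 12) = z + 4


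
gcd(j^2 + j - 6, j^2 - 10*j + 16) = j - 2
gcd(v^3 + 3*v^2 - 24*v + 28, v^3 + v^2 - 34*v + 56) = v^2 + 5*v - 14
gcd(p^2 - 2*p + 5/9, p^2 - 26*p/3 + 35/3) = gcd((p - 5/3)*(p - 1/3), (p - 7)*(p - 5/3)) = p - 5/3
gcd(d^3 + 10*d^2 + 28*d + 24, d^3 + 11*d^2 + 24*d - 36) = d + 6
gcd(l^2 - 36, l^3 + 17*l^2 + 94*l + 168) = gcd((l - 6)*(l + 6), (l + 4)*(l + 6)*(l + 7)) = l + 6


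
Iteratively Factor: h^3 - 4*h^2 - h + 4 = (h - 1)*(h^2 - 3*h - 4) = (h - 1)*(h + 1)*(h - 4)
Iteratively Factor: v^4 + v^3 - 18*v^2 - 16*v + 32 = (v + 4)*(v^3 - 3*v^2 - 6*v + 8) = (v + 2)*(v + 4)*(v^2 - 5*v + 4) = (v - 4)*(v + 2)*(v + 4)*(v - 1)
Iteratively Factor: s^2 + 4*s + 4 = (s + 2)*(s + 2)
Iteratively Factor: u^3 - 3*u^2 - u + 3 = (u + 1)*(u^2 - 4*u + 3) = (u - 1)*(u + 1)*(u - 3)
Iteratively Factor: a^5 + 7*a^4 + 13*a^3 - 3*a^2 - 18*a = (a - 1)*(a^4 + 8*a^3 + 21*a^2 + 18*a) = (a - 1)*(a + 2)*(a^3 + 6*a^2 + 9*a) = a*(a - 1)*(a + 2)*(a^2 + 6*a + 9) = a*(a - 1)*(a + 2)*(a + 3)*(a + 3)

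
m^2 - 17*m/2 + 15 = (m - 6)*(m - 5/2)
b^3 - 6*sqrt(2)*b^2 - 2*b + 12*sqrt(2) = (b - 6*sqrt(2))*(b - sqrt(2))*(b + sqrt(2))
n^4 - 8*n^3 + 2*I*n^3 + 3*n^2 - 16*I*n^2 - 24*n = n*(n - 8)*(n - I)*(n + 3*I)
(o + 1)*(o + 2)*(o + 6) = o^3 + 9*o^2 + 20*o + 12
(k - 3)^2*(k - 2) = k^3 - 8*k^2 + 21*k - 18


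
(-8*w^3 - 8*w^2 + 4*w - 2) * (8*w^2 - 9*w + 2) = -64*w^5 + 8*w^4 + 88*w^3 - 68*w^2 + 26*w - 4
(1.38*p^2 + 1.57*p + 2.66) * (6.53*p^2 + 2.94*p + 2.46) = 9.0114*p^4 + 14.3093*p^3 + 25.3804*p^2 + 11.6826*p + 6.5436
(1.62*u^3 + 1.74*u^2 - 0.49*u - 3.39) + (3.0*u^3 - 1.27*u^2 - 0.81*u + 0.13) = 4.62*u^3 + 0.47*u^2 - 1.3*u - 3.26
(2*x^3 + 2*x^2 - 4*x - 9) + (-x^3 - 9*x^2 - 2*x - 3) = x^3 - 7*x^2 - 6*x - 12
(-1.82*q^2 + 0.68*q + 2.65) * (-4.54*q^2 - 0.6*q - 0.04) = 8.2628*q^4 - 1.9952*q^3 - 12.3662*q^2 - 1.6172*q - 0.106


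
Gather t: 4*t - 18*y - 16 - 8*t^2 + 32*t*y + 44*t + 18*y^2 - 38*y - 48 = -8*t^2 + t*(32*y + 48) + 18*y^2 - 56*y - 64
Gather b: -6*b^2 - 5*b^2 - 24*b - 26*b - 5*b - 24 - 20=-11*b^2 - 55*b - 44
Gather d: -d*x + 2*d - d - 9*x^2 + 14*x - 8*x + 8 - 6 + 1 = d*(1 - x) - 9*x^2 + 6*x + 3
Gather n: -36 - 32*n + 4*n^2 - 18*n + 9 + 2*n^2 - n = 6*n^2 - 51*n - 27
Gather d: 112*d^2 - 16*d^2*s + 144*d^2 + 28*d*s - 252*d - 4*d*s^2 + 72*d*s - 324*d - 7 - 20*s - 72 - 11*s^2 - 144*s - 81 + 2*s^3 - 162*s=d^2*(256 - 16*s) + d*(-4*s^2 + 100*s - 576) + 2*s^3 - 11*s^2 - 326*s - 160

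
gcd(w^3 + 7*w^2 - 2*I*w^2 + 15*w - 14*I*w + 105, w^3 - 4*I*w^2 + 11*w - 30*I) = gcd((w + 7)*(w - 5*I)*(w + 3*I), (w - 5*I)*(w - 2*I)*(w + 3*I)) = w^2 - 2*I*w + 15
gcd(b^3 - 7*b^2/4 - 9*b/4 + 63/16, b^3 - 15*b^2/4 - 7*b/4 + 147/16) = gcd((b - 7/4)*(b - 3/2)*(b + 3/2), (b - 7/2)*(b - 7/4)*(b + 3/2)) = b^2 - b/4 - 21/8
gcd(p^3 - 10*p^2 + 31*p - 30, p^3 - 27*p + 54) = p - 3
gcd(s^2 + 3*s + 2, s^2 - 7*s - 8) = s + 1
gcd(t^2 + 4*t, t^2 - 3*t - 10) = 1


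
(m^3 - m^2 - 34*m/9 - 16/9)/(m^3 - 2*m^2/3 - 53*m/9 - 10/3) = (3*m^2 - 5*m - 8)/(3*m^2 - 4*m - 15)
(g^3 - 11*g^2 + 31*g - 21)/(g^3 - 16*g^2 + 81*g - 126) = (g - 1)/(g - 6)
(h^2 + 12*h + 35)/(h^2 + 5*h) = (h + 7)/h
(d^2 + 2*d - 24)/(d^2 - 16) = (d + 6)/(d + 4)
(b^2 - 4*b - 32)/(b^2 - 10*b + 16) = (b + 4)/(b - 2)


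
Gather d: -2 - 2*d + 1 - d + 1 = -3*d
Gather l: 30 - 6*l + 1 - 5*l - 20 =11 - 11*l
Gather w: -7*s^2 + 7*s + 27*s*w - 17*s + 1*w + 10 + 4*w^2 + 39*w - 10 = -7*s^2 - 10*s + 4*w^2 + w*(27*s + 40)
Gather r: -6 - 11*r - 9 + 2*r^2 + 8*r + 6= 2*r^2 - 3*r - 9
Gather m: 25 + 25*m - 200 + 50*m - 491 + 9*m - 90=84*m - 756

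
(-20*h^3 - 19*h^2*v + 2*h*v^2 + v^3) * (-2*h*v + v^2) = 40*h^4*v + 18*h^3*v^2 - 23*h^2*v^3 + v^5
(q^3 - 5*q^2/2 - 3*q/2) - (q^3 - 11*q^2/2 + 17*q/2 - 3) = 3*q^2 - 10*q + 3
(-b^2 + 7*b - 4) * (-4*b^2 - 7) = 4*b^4 - 28*b^3 + 23*b^2 - 49*b + 28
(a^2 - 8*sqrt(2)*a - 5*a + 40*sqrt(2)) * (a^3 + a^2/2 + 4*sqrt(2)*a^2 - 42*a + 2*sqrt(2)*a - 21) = a^5 - 4*sqrt(2)*a^4 - 9*a^4/2 - 217*a^3/2 + 18*sqrt(2)*a^3 + 477*a^2 + 346*sqrt(2)*a^2 - 1512*sqrt(2)*a + 265*a - 840*sqrt(2)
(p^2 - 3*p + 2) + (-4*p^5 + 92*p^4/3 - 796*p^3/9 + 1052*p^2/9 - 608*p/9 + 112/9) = -4*p^5 + 92*p^4/3 - 796*p^3/9 + 1061*p^2/9 - 635*p/9 + 130/9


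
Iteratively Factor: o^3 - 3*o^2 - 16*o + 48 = (o - 3)*(o^2 - 16) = (o - 3)*(o + 4)*(o - 4)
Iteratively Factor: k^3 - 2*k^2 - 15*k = (k)*(k^2 - 2*k - 15) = k*(k - 5)*(k + 3)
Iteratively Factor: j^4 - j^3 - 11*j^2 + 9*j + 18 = (j - 2)*(j^3 + j^2 - 9*j - 9) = (j - 3)*(j - 2)*(j^2 + 4*j + 3) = (j - 3)*(j - 2)*(j + 1)*(j + 3)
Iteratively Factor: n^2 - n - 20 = (n - 5)*(n + 4)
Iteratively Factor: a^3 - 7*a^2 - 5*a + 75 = (a + 3)*(a^2 - 10*a + 25) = (a - 5)*(a + 3)*(a - 5)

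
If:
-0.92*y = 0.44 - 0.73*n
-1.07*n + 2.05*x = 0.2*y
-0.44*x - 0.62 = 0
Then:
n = -2.27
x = -1.41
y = -2.28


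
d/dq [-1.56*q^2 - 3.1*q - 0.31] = -3.12*q - 3.1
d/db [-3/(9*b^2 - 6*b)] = 2*(3*b - 1)/(b^2*(3*b - 2)^2)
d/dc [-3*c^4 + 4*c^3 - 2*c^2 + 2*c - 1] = -12*c^3 + 12*c^2 - 4*c + 2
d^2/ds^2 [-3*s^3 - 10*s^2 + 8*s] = -18*s - 20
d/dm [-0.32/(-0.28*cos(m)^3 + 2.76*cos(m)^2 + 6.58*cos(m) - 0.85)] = (0.2688*cos(m)^2 - 1.7664*cos(m) - 2.1056)*sin(m)/(0.28*cos(m)^3 - 2.76*cos(m)^2 - 6.58*cos(m) + 0.85)^2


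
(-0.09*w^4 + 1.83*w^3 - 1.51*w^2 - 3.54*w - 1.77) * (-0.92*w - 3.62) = 0.0828*w^5 - 1.3578*w^4 - 5.2354*w^3 + 8.723*w^2 + 14.4432*w + 6.4074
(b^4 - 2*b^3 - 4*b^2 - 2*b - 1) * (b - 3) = b^5 - 5*b^4 + 2*b^3 + 10*b^2 + 5*b + 3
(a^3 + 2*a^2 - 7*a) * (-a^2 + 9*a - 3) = -a^5 + 7*a^4 + 22*a^3 - 69*a^2 + 21*a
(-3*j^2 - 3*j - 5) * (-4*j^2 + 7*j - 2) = 12*j^4 - 9*j^3 + 5*j^2 - 29*j + 10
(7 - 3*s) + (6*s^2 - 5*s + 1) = 6*s^2 - 8*s + 8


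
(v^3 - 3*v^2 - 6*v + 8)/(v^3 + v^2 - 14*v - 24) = (v - 1)/(v + 3)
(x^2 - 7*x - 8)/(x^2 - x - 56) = (x + 1)/(x + 7)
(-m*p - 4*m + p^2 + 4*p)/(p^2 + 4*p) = (-m + p)/p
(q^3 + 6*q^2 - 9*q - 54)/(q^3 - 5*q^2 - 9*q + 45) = (q + 6)/(q - 5)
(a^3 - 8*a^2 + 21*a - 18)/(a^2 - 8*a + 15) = (a^2 - 5*a + 6)/(a - 5)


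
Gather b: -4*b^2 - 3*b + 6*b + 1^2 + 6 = -4*b^2 + 3*b + 7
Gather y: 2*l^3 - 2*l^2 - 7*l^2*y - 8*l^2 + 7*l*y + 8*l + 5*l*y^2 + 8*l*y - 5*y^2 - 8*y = 2*l^3 - 10*l^2 + 8*l + y^2*(5*l - 5) + y*(-7*l^2 + 15*l - 8)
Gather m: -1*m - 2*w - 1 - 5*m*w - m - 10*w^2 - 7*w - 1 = m*(-5*w - 2) - 10*w^2 - 9*w - 2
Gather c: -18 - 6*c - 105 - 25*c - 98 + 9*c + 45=-22*c - 176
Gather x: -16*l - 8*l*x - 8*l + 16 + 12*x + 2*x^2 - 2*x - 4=-24*l + 2*x^2 + x*(10 - 8*l) + 12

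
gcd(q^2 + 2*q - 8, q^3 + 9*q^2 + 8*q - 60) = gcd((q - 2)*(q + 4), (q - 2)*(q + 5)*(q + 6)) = q - 2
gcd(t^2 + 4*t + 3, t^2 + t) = t + 1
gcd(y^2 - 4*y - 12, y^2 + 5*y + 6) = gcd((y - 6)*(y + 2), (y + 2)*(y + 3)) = y + 2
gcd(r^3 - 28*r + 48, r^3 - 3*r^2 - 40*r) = 1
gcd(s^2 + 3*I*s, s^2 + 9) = s + 3*I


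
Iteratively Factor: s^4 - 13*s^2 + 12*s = (s - 1)*(s^3 + s^2 - 12*s) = (s - 1)*(s + 4)*(s^2 - 3*s) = (s - 3)*(s - 1)*(s + 4)*(s)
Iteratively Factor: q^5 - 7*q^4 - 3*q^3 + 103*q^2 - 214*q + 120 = (q + 4)*(q^4 - 11*q^3 + 41*q^2 - 61*q + 30) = (q - 5)*(q + 4)*(q^3 - 6*q^2 + 11*q - 6) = (q - 5)*(q - 1)*(q + 4)*(q^2 - 5*q + 6) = (q - 5)*(q - 3)*(q - 1)*(q + 4)*(q - 2)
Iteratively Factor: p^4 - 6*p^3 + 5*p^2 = (p)*(p^3 - 6*p^2 + 5*p) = p*(p - 5)*(p^2 - p) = p*(p - 5)*(p - 1)*(p)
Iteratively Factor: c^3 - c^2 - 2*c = (c + 1)*(c^2 - 2*c) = (c - 2)*(c + 1)*(c)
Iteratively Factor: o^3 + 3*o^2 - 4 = (o + 2)*(o^2 + o - 2) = (o + 2)^2*(o - 1)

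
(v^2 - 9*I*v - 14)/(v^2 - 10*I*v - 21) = (v - 2*I)/(v - 3*I)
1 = 1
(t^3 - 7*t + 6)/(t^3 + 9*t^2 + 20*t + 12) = (t^3 - 7*t + 6)/(t^3 + 9*t^2 + 20*t + 12)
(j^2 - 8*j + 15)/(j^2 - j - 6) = (j - 5)/(j + 2)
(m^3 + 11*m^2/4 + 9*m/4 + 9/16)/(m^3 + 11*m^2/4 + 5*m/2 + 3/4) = (m^2 + 2*m + 3/4)/(m^2 + 2*m + 1)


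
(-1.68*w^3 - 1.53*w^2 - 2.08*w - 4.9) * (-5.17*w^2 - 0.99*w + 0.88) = 8.6856*w^5 + 9.5733*w^4 + 10.7899*w^3 + 26.0458*w^2 + 3.0206*w - 4.312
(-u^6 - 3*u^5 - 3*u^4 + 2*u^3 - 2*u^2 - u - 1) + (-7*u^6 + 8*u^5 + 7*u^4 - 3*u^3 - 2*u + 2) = -8*u^6 + 5*u^5 + 4*u^4 - u^3 - 2*u^2 - 3*u + 1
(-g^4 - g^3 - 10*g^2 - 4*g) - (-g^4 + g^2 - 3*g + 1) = -g^3 - 11*g^2 - g - 1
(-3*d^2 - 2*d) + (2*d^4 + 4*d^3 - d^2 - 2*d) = 2*d^4 + 4*d^3 - 4*d^2 - 4*d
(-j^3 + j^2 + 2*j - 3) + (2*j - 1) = -j^3 + j^2 + 4*j - 4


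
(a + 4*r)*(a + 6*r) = a^2 + 10*a*r + 24*r^2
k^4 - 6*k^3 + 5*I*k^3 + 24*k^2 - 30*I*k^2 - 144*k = k*(k - 6)*(k - 3*I)*(k + 8*I)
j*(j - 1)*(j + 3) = j^3 + 2*j^2 - 3*j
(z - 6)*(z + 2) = z^2 - 4*z - 12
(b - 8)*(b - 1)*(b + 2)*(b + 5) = b^4 - 2*b^3 - 45*b^2 - 34*b + 80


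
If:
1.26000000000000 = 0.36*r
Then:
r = 3.50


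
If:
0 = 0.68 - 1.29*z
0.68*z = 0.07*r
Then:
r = 5.12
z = 0.53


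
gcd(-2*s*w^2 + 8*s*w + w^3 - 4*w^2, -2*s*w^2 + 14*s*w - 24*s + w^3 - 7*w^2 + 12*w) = 2*s*w - 8*s - w^2 + 4*w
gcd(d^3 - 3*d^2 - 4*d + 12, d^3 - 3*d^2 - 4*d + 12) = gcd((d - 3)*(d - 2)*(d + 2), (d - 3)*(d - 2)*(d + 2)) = d^3 - 3*d^2 - 4*d + 12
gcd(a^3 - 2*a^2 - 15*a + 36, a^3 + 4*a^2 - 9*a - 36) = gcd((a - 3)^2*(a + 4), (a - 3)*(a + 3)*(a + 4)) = a^2 + a - 12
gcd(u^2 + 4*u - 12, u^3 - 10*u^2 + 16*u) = u - 2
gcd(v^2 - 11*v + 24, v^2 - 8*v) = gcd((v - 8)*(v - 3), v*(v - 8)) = v - 8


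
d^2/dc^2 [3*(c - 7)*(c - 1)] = 6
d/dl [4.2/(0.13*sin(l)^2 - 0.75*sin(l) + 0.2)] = (3.15 - 1.092*sin(l))*cos(l)/(0.13*sin(l)^2 - 0.75*sin(l) + 0.2)^2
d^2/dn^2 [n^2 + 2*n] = 2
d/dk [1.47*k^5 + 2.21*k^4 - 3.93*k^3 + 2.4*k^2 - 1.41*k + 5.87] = 7.35*k^4 + 8.84*k^3 - 11.79*k^2 + 4.8*k - 1.41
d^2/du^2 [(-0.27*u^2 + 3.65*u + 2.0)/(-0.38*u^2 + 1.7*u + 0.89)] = (-0.705279999999999*u^3 - 1.184916*u^2 + 0.345419999999999*u - 1.440166)/(0.054872*u^6 - 0.73644*u^5 + 2.909052*u^4 - 1.46336*u^3 - 6.813306*u^2 - 4.03971*u - 0.704969)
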